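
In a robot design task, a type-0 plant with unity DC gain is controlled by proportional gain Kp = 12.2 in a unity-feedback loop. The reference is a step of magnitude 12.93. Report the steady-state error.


e_ss = R/(1 + Kp) = 12.93/(1 + 12.2) = 12.93/13.2000 = 0.9795

0.9795


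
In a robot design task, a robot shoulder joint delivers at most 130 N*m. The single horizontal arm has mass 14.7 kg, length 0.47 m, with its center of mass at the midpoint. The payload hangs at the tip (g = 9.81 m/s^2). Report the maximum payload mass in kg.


tau_arm = m_arm*g*(L/2) = 14.7*9.81*0.47/2 = 33.8886 N*m
tau_payload = tau_max - tau_arm = 130 - 33.8886 = 96.1114
m_payload = tau_payload / (g*L) = 96.1114 / (9.81*0.47) = 20.8453

20.8453 kg


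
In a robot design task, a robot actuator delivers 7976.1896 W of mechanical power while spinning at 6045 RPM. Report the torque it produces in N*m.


omega = 6045 * 2*pi/60 = 633.030920 rad/s
tau = P / omega = 7976.1896 / 633.030920 = 12.6000

12.6000 N*m


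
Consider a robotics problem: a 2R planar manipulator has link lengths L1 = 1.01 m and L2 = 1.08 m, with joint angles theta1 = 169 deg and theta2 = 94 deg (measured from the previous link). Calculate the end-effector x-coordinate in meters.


x = L1*cos(th1) + L2*cos(th1+th2) = 1.01*cos(169 deg) + 1.08*cos(263 deg) = -1.1231

-1.1231 m


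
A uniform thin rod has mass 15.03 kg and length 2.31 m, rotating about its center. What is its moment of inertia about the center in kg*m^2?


I = (1/12)*m*L^2 = (1/12)*15.03*2.31^2 = 6.6835

6.6835 kg*m^2


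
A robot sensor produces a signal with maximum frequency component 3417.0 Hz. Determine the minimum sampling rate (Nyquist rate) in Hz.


f_s,min = 2*f_max = 2*3417.0 = 6834.0000

6834.0000 Hz


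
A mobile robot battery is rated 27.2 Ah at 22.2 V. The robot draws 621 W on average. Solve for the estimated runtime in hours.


E = 27.2*22.2 = 603.8400 Wh
t = E/P = 603.8400/621 = 0.9724

0.9724 hours


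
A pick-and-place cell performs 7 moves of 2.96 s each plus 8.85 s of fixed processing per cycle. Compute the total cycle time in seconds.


T = 7*2.96 + 8.85 = 29.5700

29.5700 s


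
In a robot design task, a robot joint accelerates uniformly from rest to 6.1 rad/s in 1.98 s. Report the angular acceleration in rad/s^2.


alpha = delta_omega / t = 6.1 / 1.98 = 3.0808

3.0808 rad/s^2


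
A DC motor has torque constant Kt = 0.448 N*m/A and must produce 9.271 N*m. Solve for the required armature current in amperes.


I = tau / Kt = 9.271/0.448 = 20.6942

20.6942 A


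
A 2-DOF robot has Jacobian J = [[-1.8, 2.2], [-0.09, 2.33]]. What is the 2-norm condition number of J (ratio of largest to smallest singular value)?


JJ^T eigenvalues: trace(JJ^T) = 13.5170, det(JJ^T) = det(J)^2 = 15.96801600
s_max^2 = (13.5170 + sqrt(118.83722500))/2 = 12.20912439
s_min^2 = (13.5170 - sqrt(118.83722500))/2 = 1.30787561
kappa = s_max/s_min = sqrt(12.20912439/1.30787561) = 3.0553

3.0553


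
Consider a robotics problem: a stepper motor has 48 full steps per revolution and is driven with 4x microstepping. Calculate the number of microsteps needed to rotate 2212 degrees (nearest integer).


step_size = 360/(48*4) = 360/192 = 1.875000 deg
n = 2212/(360/192) = 2212*192/360 = 1179.7333 -> 1180

1180 steps


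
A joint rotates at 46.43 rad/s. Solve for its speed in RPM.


RPM = 46.43 * 60/(2*pi) = 443.3738

443.3738 RPM


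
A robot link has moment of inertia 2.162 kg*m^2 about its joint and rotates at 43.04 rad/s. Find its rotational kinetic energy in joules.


KE = (1/2)*I*omega^2 = 0.5*2.162*43.04^2 = 2002.4894

2002.4894 J


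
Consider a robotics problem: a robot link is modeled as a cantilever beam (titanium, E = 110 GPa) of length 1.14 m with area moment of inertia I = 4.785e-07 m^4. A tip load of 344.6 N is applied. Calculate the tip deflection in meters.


delta = F*L^3/(3*E*I) = 344.6*1.14^3/(3*1.100e+11*4.785e-07)
      = 510.5400624/157905 = 0.0032

0.0032 m


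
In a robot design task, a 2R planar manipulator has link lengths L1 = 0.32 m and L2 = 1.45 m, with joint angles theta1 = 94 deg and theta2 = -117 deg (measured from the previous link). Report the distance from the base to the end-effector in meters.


x = L1*cos(th1) + L2*cos(th1+th2) = 1.312410
y = L1*sin(th1) + L2*sin(th1+th2) = -0.247340
d = sqrt(x^2 + y^2) = sqrt(1.722420 + 0.061177) = 1.3355

1.3355 m


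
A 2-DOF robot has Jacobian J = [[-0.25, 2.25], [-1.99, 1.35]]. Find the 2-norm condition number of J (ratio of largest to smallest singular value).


JJ^T eigenvalues: trace(JJ^T) = 10.9076, det(JJ^T) = det(J)^2 = 17.13960000
s_max^2 = (10.9076 + sqrt(50.41733776))/2 = 9.00405836
s_min^2 = (10.9076 - sqrt(50.41733776))/2 = 1.90354164
kappa = s_max/s_min = sqrt(9.00405836/1.90354164) = 2.1749

2.1749


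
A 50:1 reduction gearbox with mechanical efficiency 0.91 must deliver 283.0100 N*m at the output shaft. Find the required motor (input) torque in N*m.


tau_in = tau_out / (N * eta) = 283.0100 / (50 * 0.91) = 6.2200

6.2200 N*m


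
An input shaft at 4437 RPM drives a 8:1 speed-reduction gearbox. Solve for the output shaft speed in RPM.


omega_out = omega_in / N = 4437 / 8 = 554.6250

554.6250 RPM


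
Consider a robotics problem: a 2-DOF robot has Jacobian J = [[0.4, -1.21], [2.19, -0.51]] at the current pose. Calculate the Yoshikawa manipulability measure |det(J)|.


det(J) = 0.4*-0.51 - (-1.21)*(2.19) = 2.4459
|det(J)| = 2.4459

2.4459


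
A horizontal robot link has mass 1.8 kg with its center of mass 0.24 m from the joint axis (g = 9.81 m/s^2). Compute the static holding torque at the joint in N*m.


tau = m*g*L = 1.8 * 9.81 * 0.24 = 4.2379

4.2379 N*m


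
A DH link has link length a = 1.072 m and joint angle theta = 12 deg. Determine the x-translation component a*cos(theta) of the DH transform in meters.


a*cos(theta) = 1.072*cos(12 deg) = 1.0486

1.0486 m


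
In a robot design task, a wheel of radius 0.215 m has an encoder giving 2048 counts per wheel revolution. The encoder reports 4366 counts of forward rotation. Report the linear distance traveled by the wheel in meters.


revs = 4366/2048 = 2.131836
d = revs * 2*pi*r = 2.131836 * 2*pi*0.215 = 2.8799

2.8799 m


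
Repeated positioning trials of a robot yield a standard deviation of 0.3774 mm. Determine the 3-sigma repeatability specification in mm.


repeatability = 3*sigma = 3*0.3774 = 1.1322

1.1322 mm


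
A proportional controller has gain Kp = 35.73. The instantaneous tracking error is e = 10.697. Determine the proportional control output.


u_P = Kp * e = 35.73 * 10.697 = 382.2038

382.2038


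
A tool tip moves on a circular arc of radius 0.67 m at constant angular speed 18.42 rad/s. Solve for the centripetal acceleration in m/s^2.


a_c = omega^2 * r = 18.42^2 * 0.67 = 227.3286

227.3286 m/s^2


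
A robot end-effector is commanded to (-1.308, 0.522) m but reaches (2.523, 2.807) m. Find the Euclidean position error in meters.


dx = 2.523 - (-1.308) = 3.8310, dy = 2.807 - (0.522) = 2.2850
err = sqrt(14.676561 + 5.221225) = 4.4607

4.4607 m


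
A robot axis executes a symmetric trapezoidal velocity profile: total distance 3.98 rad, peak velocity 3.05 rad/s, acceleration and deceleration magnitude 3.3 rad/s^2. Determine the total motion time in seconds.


t_acc = v/a = 3.05/3.3 = 0.924242 s
d_acc = v^2/(2a) = 1.409470 rad (each ramp)
d_cruise = 3.98 - 2*1.409470 = 1.161060 rad
t_cruise = 1.161060/3.05 = 0.380675 s
t_total = 2*0.924242 + 0.380675 = 2.2292

2.2292 s


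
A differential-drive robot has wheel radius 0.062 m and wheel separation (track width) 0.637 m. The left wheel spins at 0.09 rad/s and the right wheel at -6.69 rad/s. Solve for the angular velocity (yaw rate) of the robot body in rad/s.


omega = r*(wR - wL)/L = 0.062*(-6.69 - (0.09))/0.637 = -0.6599

-0.6599 rad/s


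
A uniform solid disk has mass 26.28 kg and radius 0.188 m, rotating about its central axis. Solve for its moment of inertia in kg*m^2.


I = (1/2)*m*R^2 = 0.5*26.28*0.188^2 = 0.4644

0.4644 kg*m^2


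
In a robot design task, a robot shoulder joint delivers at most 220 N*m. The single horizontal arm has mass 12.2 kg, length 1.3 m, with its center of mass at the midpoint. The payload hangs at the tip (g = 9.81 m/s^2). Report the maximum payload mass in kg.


tau_arm = m_arm*g*(L/2) = 12.2*9.81*1.3/2 = 77.7933 N*m
tau_payload = tau_max - tau_arm = 220 - 77.7933 = 142.2067
m_payload = tau_payload / (g*L) = 142.2067 / (9.81*1.3) = 11.1508

11.1508 kg


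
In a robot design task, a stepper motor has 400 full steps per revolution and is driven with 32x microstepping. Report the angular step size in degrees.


step = 360/(400*32) = 360/12800 = 0.0281

0.0281 degrees


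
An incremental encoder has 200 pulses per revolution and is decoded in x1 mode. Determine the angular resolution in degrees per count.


resolution = 360 / (PPR * 1) = 360 / 200 = 1.8000

1.8000 degrees


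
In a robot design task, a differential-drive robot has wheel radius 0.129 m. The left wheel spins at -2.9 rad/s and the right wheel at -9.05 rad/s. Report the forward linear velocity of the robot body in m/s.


v = r*(wR + wL)/2 = 0.129*(-9.05 + -2.9)/2 = -0.7708

-0.7708 m/s


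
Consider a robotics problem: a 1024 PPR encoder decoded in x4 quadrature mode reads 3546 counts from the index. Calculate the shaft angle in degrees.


angle = counts * 360 / (PPR*4) = 3546 * 360 / 4096 = 311.6602

311.6602 degrees


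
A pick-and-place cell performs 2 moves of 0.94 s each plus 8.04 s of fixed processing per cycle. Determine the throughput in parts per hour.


T_cycle = 2*0.94 + 8.04 = 9.9200 s
rate = 3600/T = 362.9032

362.9032 parts/hour


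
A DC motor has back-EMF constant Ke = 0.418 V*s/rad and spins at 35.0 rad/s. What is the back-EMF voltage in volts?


V_emf = Ke * omega = 0.418*35.0 = 14.6300

14.6300 V


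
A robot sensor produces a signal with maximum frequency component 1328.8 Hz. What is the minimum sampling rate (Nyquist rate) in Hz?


f_s,min = 2*f_max = 2*1328.8 = 2657.6000

2657.6000 Hz


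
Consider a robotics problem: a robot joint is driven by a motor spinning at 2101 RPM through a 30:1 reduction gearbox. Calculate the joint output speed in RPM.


omega_joint = omega_motor / N = 2101 / 30 = 70.0333

70.0333 RPM


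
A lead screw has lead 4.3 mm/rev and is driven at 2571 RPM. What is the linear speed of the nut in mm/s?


v = lead * (RPM/60) = 4.3*2571/60 = 184.2550

184.2550 mm/s


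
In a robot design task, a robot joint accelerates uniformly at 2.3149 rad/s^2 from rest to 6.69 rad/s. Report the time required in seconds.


t = delta_omega / alpha = 6.69 / 2.3149 = 2.8900

2.8900 s


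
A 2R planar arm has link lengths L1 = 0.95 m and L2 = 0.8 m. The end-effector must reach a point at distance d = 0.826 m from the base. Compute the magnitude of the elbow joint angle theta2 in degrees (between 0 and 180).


cos(th2) = (d^2 - L1^2 - L2^2)/(2*L1*L2) = (0.826^2 - 0.95^2 - 0.8^2)/(2*0.95*0.8) = -0.56593684
th2 = acos(-0.56593684) = 124.4674 deg

124.4674 degrees


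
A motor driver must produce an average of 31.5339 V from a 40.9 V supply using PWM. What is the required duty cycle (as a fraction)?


D = V_avg/V_supply = 31.5339/40.9 = 0.7710

0.7710


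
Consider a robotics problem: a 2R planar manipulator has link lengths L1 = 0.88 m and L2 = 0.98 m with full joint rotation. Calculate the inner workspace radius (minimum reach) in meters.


r_min = |L1 - L2| = |0.88 - 0.98| = 0.1000

0.1000 m


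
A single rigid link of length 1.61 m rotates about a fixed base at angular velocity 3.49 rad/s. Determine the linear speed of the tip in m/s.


v = L*omega = 1.61 * 3.49 = 5.6189

5.6189 m/s


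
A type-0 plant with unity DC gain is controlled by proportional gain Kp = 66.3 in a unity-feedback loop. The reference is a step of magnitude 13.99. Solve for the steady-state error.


e_ss = R/(1 + Kp) = 13.99/(1 + 66.3) = 13.99/67.3000 = 0.2079

0.2079


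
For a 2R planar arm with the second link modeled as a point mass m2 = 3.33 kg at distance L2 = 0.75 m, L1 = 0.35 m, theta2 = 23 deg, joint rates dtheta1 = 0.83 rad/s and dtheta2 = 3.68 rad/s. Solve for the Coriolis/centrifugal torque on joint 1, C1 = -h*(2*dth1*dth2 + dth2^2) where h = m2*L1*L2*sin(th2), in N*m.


h = m2*L1*L2*sin(th2) = 3.33*0.35*0.75*sin(23 deg) = 0.341548
C1 = -h*(2*0.83*3.68 + 3.68^2) = -0.341548*19.6512 = -6.7118

-6.7118 N*m


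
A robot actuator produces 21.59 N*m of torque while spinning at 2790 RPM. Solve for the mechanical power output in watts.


omega = 2790 * 2*pi/60 = 292.168117 rad/s
P = tau * omega = 21.59 * 292.168117 = 6307.9096

6307.9096 W


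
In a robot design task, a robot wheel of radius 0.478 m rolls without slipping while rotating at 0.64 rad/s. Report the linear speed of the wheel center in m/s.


v = omega * r = 0.64 * 0.478 = 0.3059

0.3059 m/s


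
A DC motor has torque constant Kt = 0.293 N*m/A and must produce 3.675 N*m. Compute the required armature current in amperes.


I = tau / Kt = 3.675/0.293 = 12.5427

12.5427 A


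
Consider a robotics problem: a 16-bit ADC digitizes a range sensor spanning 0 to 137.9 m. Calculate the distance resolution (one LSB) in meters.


res = range / 2^n = 137.9/2^16 = 137.9/65536 = 0.0021

0.0021 m


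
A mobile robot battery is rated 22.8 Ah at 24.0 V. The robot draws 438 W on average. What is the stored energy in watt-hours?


E = capacity * V = 22.8*24.0 = 547.2000

547.2000 Wh


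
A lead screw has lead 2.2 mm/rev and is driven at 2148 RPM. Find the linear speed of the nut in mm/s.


v = lead * (RPM/60) = 2.2*2148/60 = 78.7600

78.7600 mm/s


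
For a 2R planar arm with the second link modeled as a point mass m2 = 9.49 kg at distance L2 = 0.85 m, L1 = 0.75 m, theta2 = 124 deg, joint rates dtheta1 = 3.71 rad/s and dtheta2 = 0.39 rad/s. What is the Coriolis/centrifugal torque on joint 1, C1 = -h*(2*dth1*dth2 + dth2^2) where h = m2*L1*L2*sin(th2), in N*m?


h = m2*L1*L2*sin(th2) = 9.49*0.75*0.85*sin(124 deg) = 5.015574
C1 = -h*(2*3.71*0.39 + 0.39^2) = -5.015574*3.0459 = -15.2769

-15.2769 N*m


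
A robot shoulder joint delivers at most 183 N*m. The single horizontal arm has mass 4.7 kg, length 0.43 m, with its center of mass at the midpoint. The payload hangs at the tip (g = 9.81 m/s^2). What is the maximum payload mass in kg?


tau_arm = m_arm*g*(L/2) = 4.7*9.81*0.43/2 = 9.9130 N*m
tau_payload = tau_max - tau_arm = 183 - 9.9130 = 173.0870
m_payload = tau_payload / (g*L) = 173.0870 / (9.81*0.43) = 41.0324

41.0324 kg


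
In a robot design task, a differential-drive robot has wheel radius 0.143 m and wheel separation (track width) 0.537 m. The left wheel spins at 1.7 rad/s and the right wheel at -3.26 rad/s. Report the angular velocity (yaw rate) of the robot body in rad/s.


omega = r*(wR - wL)/L = 0.143*(-3.26 - (1.7))/0.537 = -1.3208

-1.3208 rad/s


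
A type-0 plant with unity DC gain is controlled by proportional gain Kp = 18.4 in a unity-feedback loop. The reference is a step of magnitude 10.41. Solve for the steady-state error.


e_ss = R/(1 + Kp) = 10.41/(1 + 18.4) = 10.41/19.4000 = 0.5366

0.5366


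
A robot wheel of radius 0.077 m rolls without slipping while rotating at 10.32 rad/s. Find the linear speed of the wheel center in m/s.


v = omega * r = 10.32 * 0.077 = 0.7946

0.7946 m/s


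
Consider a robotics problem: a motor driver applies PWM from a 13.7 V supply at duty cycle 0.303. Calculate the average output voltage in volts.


V_avg = V_supply * D = 13.7*0.303 = 4.1511

4.1511 V


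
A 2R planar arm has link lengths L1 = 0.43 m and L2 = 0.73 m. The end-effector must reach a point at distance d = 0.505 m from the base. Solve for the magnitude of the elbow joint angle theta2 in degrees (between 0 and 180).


cos(th2) = (d^2 - L1^2 - L2^2)/(2*L1*L2) = (0.505^2 - 0.43^2 - 0.73^2)/(2*0.43*0.73) = -0.73713762
th2 = acos(-0.73713762) = 137.4882 deg

137.4882 degrees


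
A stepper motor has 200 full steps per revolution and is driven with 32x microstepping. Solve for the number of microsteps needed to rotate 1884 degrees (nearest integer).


step_size = 360/(200*32) = 360/6400 = 0.056250 deg
n = 1884/(360/6400) = 1884*6400/360 = 33493.3333 -> 33493

33493 steps


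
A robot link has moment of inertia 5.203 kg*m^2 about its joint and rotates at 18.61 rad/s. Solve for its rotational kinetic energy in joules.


KE = (1/2)*I*omega^2 = 0.5*5.203*18.61^2 = 900.9830

900.9830 J


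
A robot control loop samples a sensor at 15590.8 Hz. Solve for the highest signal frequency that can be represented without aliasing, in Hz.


f_max = f_s/2 = 15590.8/2 = 7795.4000

7795.4000 Hz


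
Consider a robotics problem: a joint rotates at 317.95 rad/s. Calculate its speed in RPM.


RPM = 317.95 * 60/(2*pi) = 3036.1988

3036.1988 RPM


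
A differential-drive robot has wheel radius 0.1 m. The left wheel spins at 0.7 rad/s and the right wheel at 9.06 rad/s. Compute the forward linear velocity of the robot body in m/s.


v = r*(wR + wL)/2 = 0.1*(9.06 + 0.7)/2 = 0.4880

0.4880 m/s


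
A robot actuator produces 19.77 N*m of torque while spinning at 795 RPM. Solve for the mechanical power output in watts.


omega = 795 * 2*pi/60 = 83.252205 rad/s
P = tau * omega = 19.77 * 83.252205 = 1645.8961

1645.8961 W


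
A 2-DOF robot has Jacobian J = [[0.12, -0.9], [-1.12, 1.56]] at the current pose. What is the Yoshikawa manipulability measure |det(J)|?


det(J) = 0.12*1.56 - (-0.9)*(-1.12) = -0.8208
|det(J)| = 0.8208

0.8208


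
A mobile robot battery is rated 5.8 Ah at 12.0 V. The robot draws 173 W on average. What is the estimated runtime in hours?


E = 5.8*12.0 = 69.6000 Wh
t = E/P = 69.6000/173 = 0.4023

0.4023 hours


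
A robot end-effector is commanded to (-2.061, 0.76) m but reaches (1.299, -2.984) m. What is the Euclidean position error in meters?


dx = 1.299 - (-2.061) = 3.3600, dy = -2.984 - (0.76) = -3.7440
err = sqrt(11.289600 + 14.017536) = 5.0306

5.0306 m


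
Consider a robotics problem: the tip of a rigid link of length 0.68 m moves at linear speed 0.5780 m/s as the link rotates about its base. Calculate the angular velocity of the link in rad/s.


omega = v / L = 0.5780 / 0.68 = 0.8500

0.8500 rad/s


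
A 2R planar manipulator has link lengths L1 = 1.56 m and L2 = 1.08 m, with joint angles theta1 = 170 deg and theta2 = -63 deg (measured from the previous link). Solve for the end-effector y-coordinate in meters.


y = L1*sin(th1) + L2*sin(th1+th2) = 1.56*sin(170 deg) + 1.08*sin(107 deg) = 1.3037

1.3037 m


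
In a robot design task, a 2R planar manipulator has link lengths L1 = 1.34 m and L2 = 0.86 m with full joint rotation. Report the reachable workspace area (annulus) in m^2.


r_max = L1 + L2 = 2.2000, r_min = |L1 - L2| = 0.4800
A = pi*(r_max^2 - r_min^2) = pi*(4.8400 - 0.2304) = 14.4815

14.4815 m^2


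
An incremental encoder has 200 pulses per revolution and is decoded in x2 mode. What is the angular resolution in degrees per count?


resolution = 360 / (PPR * 2) = 360 / 400 = 0.9000

0.9000 degrees


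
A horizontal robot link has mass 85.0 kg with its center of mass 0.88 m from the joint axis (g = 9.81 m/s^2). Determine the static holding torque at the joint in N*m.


tau = m*g*L = 85.0 * 9.81 * 0.88 = 733.7880

733.7880 N*m


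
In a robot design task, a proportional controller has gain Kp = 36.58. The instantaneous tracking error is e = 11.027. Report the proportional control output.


u_P = Kp * e = 36.58 * 11.027 = 403.3677

403.3677


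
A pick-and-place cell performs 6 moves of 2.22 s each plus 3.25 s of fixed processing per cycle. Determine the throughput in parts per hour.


T_cycle = 6*2.22 + 3.25 = 16.5700 s
rate = 3600/T = 217.2601

217.2601 parts/hour


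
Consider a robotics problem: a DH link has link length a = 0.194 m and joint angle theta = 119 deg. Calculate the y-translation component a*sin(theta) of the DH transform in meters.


a*sin(theta) = 0.194*sin(119 deg) = 0.1697

0.1697 m


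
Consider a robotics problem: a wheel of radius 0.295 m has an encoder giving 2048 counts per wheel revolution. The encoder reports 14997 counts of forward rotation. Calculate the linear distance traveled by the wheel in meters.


revs = 14997/2048 = 7.322754
d = revs * 2*pi*r = 7.322754 * 2*pi*0.295 = 13.5730

13.5730 m


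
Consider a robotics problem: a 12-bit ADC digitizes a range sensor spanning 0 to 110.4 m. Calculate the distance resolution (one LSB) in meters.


res = range / 2^n = 110.4/2^12 = 110.4/4096 = 0.0270

0.0270 m


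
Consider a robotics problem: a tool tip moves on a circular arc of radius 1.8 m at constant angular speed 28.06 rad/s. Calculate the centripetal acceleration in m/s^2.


a_c = omega^2 * r = 28.06^2 * 1.8 = 1417.2545

1417.2545 m/s^2


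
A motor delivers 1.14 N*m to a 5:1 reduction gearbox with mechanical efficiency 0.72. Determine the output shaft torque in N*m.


tau_out = tau_in * N * eta = 1.14 * 5 * 0.72 = 4.1040

4.1040 N*m


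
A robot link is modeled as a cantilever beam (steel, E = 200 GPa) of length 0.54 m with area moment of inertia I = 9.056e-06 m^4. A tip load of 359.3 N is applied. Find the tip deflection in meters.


delta = F*L^3/(3*E*I) = 359.3*0.54^3/(3*2.000e+11*9.056e-06)
      = 56.5768152/5433600 = 1.0412e-05

1.0412e-05 m


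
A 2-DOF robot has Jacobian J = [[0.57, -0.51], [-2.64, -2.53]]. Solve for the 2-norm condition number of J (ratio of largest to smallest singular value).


JJ^T eigenvalues: trace(JJ^T) = 13.9555, det(JJ^T) = det(J)^2 = 7.77573225
s_max^2 = (13.9555 + sqrt(163.65305125))/2 = 13.37409762
s_min^2 = (13.9555 - sqrt(163.65305125))/2 = 0.58140238
kappa = s_max/s_min = sqrt(13.37409762/0.58140238) = 4.7962

4.7962


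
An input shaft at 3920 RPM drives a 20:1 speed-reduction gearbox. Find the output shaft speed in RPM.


omega_out = omega_in / N = 3920 / 20 = 196.0000

196.0000 RPM


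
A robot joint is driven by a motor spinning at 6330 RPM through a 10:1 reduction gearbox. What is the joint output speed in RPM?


omega_joint = omega_motor / N = 6330 / 10 = 633.0000

633.0000 RPM


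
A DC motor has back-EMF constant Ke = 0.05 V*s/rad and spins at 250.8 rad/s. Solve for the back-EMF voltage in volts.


V_emf = Ke * omega = 0.05*250.8 = 12.5400

12.5400 V


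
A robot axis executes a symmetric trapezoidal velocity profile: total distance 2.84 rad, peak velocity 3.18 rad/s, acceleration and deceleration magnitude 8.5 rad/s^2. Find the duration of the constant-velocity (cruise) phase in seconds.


t_acc = v/a = 0.374118 s, d_acc = v^2/(2a) = 0.594847 rad each
d_cruise = 2.84 - 2*0.594847 = 1.650306 rad
t_cruise = d_cruise/v = 1.650306/3.18 = 0.5190

0.5190 s


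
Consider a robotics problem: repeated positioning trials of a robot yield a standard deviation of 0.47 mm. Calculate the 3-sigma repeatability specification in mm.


repeatability = 3*sigma = 3*0.47 = 1.4100

1.4100 mm


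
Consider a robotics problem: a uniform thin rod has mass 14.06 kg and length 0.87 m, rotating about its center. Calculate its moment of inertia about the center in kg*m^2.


I = (1/12)*m*L^2 = (1/12)*14.06*0.87^2 = 0.8868

0.8868 kg*m^2


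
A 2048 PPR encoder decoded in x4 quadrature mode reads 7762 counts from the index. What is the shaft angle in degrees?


angle = counts * 360 / (PPR*4) = 7762 * 360 / 8192 = 341.1035

341.1035 degrees


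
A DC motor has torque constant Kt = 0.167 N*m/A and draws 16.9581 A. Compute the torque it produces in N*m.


tau = Kt * I = 0.167*16.9581 = 2.8320

2.8320 N*m


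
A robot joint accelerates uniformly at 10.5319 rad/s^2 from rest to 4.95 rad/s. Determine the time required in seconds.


t = delta_omega / alpha = 4.95 / 10.5319 = 0.4700

0.4700 s


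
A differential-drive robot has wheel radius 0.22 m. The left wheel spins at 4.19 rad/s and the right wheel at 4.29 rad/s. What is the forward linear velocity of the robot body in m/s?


v = r*(wR + wL)/2 = 0.22*(4.29 + 4.19)/2 = 0.9328

0.9328 m/s


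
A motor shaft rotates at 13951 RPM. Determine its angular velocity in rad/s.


omega = 13951 * 2*pi/60 = 1460.9453

1460.9453 rad/s


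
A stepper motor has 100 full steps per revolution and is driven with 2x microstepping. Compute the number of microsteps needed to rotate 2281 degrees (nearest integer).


step_size = 360/(100*2) = 360/200 = 1.800000 deg
n = 2281/(360/200) = 2281*200/360 = 1267.2222 -> 1267

1267 steps


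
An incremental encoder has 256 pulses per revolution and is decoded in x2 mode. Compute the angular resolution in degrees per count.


resolution = 360 / (PPR * 2) = 360 / 512 = 0.7031

0.7031 degrees


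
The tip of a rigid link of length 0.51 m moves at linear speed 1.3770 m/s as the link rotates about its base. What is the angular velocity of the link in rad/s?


omega = v / L = 1.3770 / 0.51 = 2.7000

2.7000 rad/s


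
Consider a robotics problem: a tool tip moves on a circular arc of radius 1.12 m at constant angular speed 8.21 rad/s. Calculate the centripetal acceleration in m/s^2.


a_c = omega^2 * r = 8.21^2 * 1.12 = 75.4926

75.4926 m/s^2


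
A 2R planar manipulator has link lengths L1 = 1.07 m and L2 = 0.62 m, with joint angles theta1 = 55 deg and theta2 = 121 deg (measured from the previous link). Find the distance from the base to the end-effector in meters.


x = L1*cos(th1) + L2*cos(th1+th2) = -0.004763
y = L1*sin(th1) + L2*sin(th1+th2) = 0.919742
d = sqrt(x^2 + y^2) = sqrt(2.268617e-05 + 0.845925) = 0.9198

0.9198 m


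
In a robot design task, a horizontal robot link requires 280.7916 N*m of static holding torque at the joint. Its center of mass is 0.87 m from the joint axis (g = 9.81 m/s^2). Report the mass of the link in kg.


m = tau / (g*L) = 280.7916 / (9.81 * 0.87) = 32.9000

32.9000 kg


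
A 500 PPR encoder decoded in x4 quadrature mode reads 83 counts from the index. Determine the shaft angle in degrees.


angle = counts * 360 / (PPR*4) = 83 * 360 / 2000 = 14.9400

14.9400 degrees


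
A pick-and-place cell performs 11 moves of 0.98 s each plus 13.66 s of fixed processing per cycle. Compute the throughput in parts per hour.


T_cycle = 11*0.98 + 13.66 = 24.4400 s
rate = 3600/T = 147.2995

147.2995 parts/hour


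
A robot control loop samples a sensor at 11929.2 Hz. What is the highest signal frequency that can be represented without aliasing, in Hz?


f_max = f_s/2 = 11929.2/2 = 5964.6000

5964.6000 Hz


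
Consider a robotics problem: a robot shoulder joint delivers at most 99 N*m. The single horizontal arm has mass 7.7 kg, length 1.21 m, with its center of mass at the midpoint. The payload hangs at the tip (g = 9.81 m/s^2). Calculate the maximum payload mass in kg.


tau_arm = m_arm*g*(L/2) = 7.7*9.81*1.21/2 = 45.6999 N*m
tau_payload = tau_max - tau_arm = 99 - 45.6999 = 53.3001
m_payload = tau_payload / (g*L) = 53.3001 / (9.81*1.21) = 4.4903

4.4903 kg


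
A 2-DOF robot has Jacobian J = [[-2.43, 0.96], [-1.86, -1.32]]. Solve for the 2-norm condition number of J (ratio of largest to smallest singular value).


JJ^T eigenvalues: trace(JJ^T) = 12.0285, det(JJ^T) = det(J)^2 = 24.93204624
s_max^2 = (12.0285 + sqrt(44.95662729))/2 = 9.36673517
s_min^2 = (12.0285 - sqrt(44.95662729))/2 = 2.66176483
kappa = s_max/s_min = sqrt(9.36673517/2.66176483) = 1.8759

1.8759


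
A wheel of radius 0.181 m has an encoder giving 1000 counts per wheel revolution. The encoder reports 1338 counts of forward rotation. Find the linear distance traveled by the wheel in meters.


revs = 1338/1000 = 1.338000
d = revs * 2*pi*r = 1.338000 * 2*pi*0.181 = 1.5216

1.5216 m


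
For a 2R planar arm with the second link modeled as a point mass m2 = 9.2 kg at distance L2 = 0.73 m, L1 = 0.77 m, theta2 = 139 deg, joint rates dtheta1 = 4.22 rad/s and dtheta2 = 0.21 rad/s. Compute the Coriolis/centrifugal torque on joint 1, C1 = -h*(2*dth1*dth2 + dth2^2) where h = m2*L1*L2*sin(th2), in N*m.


h = m2*L1*L2*sin(th2) = 9.2*0.77*0.73*sin(139 deg) = 3.392691
C1 = -h*(2*4.22*0.21 + 0.21^2) = -3.392691*1.8165 = -6.1628

-6.1628 N*m


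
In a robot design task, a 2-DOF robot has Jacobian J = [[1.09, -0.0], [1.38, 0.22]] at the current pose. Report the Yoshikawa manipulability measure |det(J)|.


det(J) = 1.09*0.22 - (-0.0)*(1.38) = 0.2398
|det(J)| = 0.2398

0.2398


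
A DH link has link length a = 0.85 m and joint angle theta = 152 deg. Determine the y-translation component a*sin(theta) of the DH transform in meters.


a*sin(theta) = 0.85*sin(152 deg) = 0.3991

0.3991 m


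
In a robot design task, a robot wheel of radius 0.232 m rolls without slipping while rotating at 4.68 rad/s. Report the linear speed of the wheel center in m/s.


v = omega * r = 4.68 * 0.232 = 1.0858

1.0858 m/s


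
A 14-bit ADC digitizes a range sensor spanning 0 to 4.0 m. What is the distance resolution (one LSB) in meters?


res = range / 2^n = 4.0/2^14 = 4.0/16384 = 2.4414e-04

2.4414e-04 m


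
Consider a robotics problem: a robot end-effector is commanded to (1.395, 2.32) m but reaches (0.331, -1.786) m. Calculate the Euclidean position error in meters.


dx = 0.331 - (1.395) = -1.0640, dy = -1.786 - (2.32) = -4.1060
err = sqrt(1.132096 + 16.859236) = 4.2416

4.2416 m


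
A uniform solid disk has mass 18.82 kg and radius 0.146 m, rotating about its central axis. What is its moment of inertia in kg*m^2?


I = (1/2)*m*R^2 = 0.5*18.82*0.146^2 = 0.2006

0.2006 kg*m^2


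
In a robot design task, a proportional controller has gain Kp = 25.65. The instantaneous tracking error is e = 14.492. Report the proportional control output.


u_P = Kp * e = 25.65 * 14.492 = 371.7198

371.7198


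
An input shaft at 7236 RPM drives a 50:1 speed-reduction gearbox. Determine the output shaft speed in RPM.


omega_out = omega_in / N = 7236 / 50 = 144.7200

144.7200 RPM


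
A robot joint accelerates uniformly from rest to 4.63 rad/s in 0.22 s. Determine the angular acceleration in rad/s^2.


alpha = delta_omega / t = 4.63 / 0.22 = 21.0455

21.0455 rad/s^2


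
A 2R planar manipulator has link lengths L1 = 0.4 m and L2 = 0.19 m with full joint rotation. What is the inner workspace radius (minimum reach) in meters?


r_min = |L1 - L2| = |0.4 - 0.19| = 0.2100

0.2100 m


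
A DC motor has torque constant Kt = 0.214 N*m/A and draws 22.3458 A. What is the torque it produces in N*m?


tau = Kt * I = 0.214*22.3458 = 4.7820

4.7820 N*m


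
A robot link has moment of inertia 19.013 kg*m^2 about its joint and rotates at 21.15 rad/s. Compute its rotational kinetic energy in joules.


KE = (1/2)*I*omega^2 = 0.5*19.013*21.15^2 = 4252.4713

4252.4713 J


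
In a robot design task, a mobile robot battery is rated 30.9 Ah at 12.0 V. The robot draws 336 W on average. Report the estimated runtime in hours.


E = 30.9*12.0 = 370.8000 Wh
t = E/P = 370.8000/336 = 1.1036

1.1036 hours


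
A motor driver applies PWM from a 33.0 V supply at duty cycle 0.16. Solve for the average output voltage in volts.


V_avg = V_supply * D = 33.0*0.16 = 5.2800

5.2800 V


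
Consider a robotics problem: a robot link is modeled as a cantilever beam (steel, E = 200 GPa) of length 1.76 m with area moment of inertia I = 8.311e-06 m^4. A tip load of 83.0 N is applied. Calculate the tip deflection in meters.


delta = F*L^3/(3*E*I) = 83.0*1.76^3/(3*2.000e+11*8.311e-06)
      = 452.497408/4986600 = 9.0743e-05

9.0743e-05 m


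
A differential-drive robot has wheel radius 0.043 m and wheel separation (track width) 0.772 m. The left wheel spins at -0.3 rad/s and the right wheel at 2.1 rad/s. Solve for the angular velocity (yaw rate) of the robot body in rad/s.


omega = r*(wR - wL)/L = 0.043*(2.1 - (-0.3))/0.772 = 0.1337

0.1337 rad/s


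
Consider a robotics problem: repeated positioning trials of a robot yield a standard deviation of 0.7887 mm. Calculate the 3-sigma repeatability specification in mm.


repeatability = 3*sigma = 3*0.7887 = 2.3661

2.3661 mm


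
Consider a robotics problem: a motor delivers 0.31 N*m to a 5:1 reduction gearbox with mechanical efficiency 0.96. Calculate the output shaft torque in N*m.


tau_out = tau_in * N * eta = 0.31 * 5 * 0.96 = 1.4880

1.4880 N*m


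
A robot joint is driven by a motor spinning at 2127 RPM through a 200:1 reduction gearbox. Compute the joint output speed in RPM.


omega_joint = omega_motor / N = 2127 / 200 = 10.6350

10.6350 RPM


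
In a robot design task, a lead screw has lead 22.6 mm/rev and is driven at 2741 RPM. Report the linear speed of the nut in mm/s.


v = lead * (RPM/60) = 22.6*2741/60 = 1032.4433

1032.4433 mm/s


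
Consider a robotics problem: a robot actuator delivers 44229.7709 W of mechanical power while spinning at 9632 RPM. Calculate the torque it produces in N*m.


omega = 9632 * 2*pi/60 = 1008.660681 rad/s
tau = P / omega = 44229.7709 / 1008.660681 = 43.8500

43.8500 N*m


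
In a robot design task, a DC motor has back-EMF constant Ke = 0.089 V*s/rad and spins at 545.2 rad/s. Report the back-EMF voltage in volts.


V_emf = Ke * omega = 0.089*545.2 = 48.5228

48.5228 V


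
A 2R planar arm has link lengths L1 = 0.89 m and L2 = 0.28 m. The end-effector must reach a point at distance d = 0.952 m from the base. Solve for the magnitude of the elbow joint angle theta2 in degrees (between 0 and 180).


cos(th2) = (d^2 - L1^2 - L2^2)/(2*L1*L2) = (0.952^2 - 0.89^2 - 0.28^2)/(2*0.89*0.28) = 0.07183788
th2 = acos(0.07183788) = 85.8804 deg

85.8804 degrees


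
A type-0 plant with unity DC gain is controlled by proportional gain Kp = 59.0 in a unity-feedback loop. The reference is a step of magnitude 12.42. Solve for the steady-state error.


e_ss = R/(1 + Kp) = 12.42/(1 + 59.0) = 12.42/60.0000 = 0.2070

0.2070


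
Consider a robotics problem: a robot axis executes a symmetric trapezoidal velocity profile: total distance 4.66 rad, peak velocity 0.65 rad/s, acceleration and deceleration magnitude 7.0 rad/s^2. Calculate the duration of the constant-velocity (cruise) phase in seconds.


t_acc = v/a = 0.092857 s, d_acc = v^2/(2a) = 0.030179 rad each
d_cruise = 4.66 - 2*0.030179 = 4.599642 rad
t_cruise = d_cruise/v = 4.599642/0.65 = 7.0764

7.0764 s


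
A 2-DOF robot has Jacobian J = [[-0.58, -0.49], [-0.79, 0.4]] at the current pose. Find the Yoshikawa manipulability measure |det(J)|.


det(J) = -0.58*0.4 - (-0.49)*(-0.79) = -0.6191
|det(J)| = 0.6191

0.6191


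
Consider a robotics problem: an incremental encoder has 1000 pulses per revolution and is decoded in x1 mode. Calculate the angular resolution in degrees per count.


resolution = 360 / (PPR * 1) = 360 / 1000 = 0.3600

0.3600 degrees


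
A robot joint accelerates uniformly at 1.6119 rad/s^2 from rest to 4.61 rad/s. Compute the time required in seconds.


t = delta_omega / alpha = 4.61 / 1.6119 = 2.8600

2.8600 s


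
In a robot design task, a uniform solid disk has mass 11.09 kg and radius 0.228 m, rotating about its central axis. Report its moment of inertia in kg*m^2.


I = (1/2)*m*R^2 = 0.5*11.09*0.228^2 = 0.2883

0.2883 kg*m^2


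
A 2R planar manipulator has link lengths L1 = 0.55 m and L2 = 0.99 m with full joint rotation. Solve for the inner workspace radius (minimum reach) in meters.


r_min = |L1 - L2| = |0.55 - 0.99| = 0.4400

0.4400 m


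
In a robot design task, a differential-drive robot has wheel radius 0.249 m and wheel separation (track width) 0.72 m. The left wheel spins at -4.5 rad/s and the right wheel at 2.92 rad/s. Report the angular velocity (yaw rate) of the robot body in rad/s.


omega = r*(wR - wL)/L = 0.249*(2.92 - (-4.5))/0.72 = 2.5661

2.5661 rad/s


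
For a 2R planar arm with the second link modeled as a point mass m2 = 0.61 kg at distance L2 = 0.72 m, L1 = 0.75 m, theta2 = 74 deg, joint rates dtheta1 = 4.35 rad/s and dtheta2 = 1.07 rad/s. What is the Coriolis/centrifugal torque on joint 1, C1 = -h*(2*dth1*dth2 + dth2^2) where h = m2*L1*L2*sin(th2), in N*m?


h = m2*L1*L2*sin(th2) = 0.61*0.75*0.72*sin(74 deg) = 0.316640
C1 = -h*(2*4.35*1.07 + 1.07^2) = -0.316640*10.4539 = -3.3101

-3.3101 N*m


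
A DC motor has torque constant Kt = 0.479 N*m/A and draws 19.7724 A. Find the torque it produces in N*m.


tau = Kt * I = 0.479*19.7724 = 9.4710

9.4710 N*m


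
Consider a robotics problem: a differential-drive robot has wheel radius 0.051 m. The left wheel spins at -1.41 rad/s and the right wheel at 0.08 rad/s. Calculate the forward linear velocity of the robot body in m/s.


v = r*(wR + wL)/2 = 0.051*(0.08 + -1.41)/2 = -0.0339

-0.0339 m/s


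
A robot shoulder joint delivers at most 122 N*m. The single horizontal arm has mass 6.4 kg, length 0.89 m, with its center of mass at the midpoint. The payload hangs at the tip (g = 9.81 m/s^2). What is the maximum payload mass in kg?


tau_arm = m_arm*g*(L/2) = 6.4*9.81*0.89/2 = 27.9389 N*m
tau_payload = tau_max - tau_arm = 122 - 27.9389 = 94.0611
m_payload = tau_payload / (g*L) = 94.0611 / (9.81*0.89) = 10.7734

10.7734 kg


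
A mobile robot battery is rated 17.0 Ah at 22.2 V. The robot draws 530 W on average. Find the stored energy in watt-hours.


E = capacity * V = 17.0*22.2 = 377.4000

377.4000 Wh


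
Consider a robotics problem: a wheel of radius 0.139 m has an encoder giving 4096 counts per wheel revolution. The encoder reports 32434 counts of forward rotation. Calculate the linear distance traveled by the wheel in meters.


revs = 32434/4096 = 7.918457
d = revs * 2*pi*r = 7.918457 * 2*pi*0.139 = 6.9157

6.9157 m


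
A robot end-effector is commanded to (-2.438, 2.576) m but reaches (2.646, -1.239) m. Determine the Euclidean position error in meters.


dx = 2.646 - (-2.438) = 5.0840, dy = -1.239 - (2.576) = -3.8150
err = sqrt(25.847056 + 14.554225) = 6.3562

6.3562 m


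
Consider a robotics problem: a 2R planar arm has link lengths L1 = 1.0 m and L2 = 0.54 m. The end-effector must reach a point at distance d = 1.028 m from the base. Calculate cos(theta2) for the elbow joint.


cos(th2) = (d^2 - L1^2 - L2^2)/(2*L1*L2) = (1.028^2 - 1.0^2 - 0.54^2)/(2*1.0*0.54) = -0.2174

-0.2174


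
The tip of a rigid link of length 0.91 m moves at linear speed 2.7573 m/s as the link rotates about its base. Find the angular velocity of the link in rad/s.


omega = v / L = 2.7573 / 0.91 = 3.0300

3.0300 rad/s


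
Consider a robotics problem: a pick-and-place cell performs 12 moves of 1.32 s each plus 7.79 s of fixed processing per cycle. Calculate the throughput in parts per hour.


T_cycle = 12*1.32 + 7.79 = 23.6300 s
rate = 3600/T = 152.3487

152.3487 parts/hour


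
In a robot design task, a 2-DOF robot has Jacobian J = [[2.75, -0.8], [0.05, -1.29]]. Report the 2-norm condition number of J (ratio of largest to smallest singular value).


JJ^T eigenvalues: trace(JJ^T) = 9.8691, det(JJ^T) = det(J)^2 = 12.30255625
s_max^2 = (9.8691 + sqrt(48.18890981))/2 = 8.40546162
s_min^2 = (9.8691 - sqrt(48.18890981))/2 = 1.46363838
kappa = s_max/s_min = sqrt(8.40546162/1.46363838) = 2.3964

2.3964


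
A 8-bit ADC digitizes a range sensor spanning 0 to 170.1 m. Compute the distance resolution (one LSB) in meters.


res = range / 2^n = 170.1/2^8 = 170.1/256 = 0.6645

0.6645 m


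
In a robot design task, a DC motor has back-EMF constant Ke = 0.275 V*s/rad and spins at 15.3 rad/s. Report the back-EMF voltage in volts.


V_emf = Ke * omega = 0.275*15.3 = 4.2075

4.2075 V


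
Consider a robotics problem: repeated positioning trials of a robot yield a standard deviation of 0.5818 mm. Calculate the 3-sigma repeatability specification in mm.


repeatability = 3*sigma = 3*0.5818 = 1.7454

1.7454 mm
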